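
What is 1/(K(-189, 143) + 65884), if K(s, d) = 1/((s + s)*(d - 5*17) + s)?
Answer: 22113/1456892891 ≈ 1.5178e-5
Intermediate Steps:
K(s, d) = 1/(s + 2*s*(-85 + d)) (K(s, d) = 1/((2*s)*(d - 85) + s) = 1/((2*s)*(-85 + d) + s) = 1/(2*s*(-85 + d) + s) = 1/(s + 2*s*(-85 + d)))
1/(K(-189, 143) + 65884) = 1/(1/((-189)*(-169 + 2*143)) + 65884) = 1/(-1/(189*(-169 + 286)) + 65884) = 1/(-1/189/117 + 65884) = 1/(-1/189*1/117 + 65884) = 1/(-1/22113 + 65884) = 1/(1456892891/22113) = 22113/1456892891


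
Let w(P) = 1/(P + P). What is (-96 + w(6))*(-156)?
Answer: 14963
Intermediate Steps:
w(P) = 1/(2*P)
(-96 + w(6))*(-156) = (-96 + (1/2)/6)*(-156) = (-96 + (1/2)*(1/6))*(-156) = (-96 + 1/12)*(-156) = -1151/12*(-156) = 14963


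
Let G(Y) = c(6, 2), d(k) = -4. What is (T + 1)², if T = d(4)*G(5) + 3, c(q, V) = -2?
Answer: 144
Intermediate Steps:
G(Y) = -2
T = 11 (T = -4*(-2) + 3 = 8 + 3 = 11)
(T + 1)² = (11 + 1)² = 12² = 144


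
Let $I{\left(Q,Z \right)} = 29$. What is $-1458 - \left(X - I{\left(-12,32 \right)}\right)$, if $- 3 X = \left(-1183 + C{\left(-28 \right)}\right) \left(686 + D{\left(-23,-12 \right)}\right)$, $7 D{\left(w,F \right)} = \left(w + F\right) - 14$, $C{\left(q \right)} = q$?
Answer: $- \frac{826556}{3} \approx -2.7552 \cdot 10^{5}$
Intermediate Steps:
$D{\left(w,F \right)} = -2 + \frac{F}{7} + \frac{w}{7}$ ($D{\left(w,F \right)} = \frac{\left(w + F\right) - 14}{7} = \frac{\left(F + w\right) - 14}{7} = \frac{-14 + F + w}{7} = -2 + \frac{F}{7} + \frac{w}{7}$)
$X = \frac{822269}{3}$ ($X = - \frac{\left(-1183 - 28\right) \left(686 + \left(-2 + \frac{1}{7} \left(-12\right) + \frac{1}{7} \left(-23\right)\right)\right)}{3} = - \frac{\left(-1211\right) \left(686 - 7\right)}{3} = - \frac{\left(-1211\right) 679}{3} = \left(- \frac{1}{3}\right) \left(-822269\right) = \frac{822269}{3} \approx 2.7409 \cdot 10^{5}$)
$-1458 - \left(X - I{\left(-12,32 \right)}\right) = -1458 + \left(29 - \frac{822269}{3}\right) = -1458 - \frac{822182}{3} = - \frac{826556}{3}$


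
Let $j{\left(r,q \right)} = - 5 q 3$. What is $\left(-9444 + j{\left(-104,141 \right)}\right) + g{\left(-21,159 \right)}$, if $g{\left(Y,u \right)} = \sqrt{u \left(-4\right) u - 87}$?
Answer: $-11559 + i \sqrt{101211} \approx -11559.0 + 318.14 i$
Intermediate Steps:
$j{\left(r,q \right)} = - 15 q$
$g{\left(Y,u \right)} = \sqrt{-87 - 4 u^{2}}$ ($g{\left(Y,u \right)} = \sqrt{- 4 u u - 87} = \sqrt{- 4 u^{2} - 87} = \sqrt{-87 - 4 u^{2}}$)
$\left(-9444 + j{\left(-104,141 \right)}\right) + g{\left(-21,159 \right)} = \left(-9444 - 2115\right) + \sqrt{-87 - 4 \cdot 159^{2}} = \left(-9444 - 2115\right) + \sqrt{-87 - 101124} = -11559 + \sqrt{-87 - 101124} = -11559 + \sqrt{-101211} = -11559 + i \sqrt{101211}$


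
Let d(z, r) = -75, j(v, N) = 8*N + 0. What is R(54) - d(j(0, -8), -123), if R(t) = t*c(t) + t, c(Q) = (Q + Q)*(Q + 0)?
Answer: 315057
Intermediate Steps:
j(v, N) = 8*N
c(Q) = 2*Q² (c(Q) = (2*Q)*Q = 2*Q²)
R(t) = t + 2*t³ (R(t) = t*(2*t²) + t = 2*t³ + t = t + 2*t³)
R(54) - d(j(0, -8), -123) = (54 + 2*54³) - 1*(-75) = (54 + 2*157464) + 75 = (54 + 314928) + 75 = 314982 + 75 = 315057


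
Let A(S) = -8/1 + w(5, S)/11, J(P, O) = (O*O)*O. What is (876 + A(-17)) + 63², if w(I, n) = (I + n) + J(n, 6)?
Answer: 53411/11 ≈ 4855.5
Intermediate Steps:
J(P, O) = O³ (J(P, O) = O²*O = O³)
w(I, n) = 216 + I + n (w(I, n) = (I + n) + 6³ = (I + n) + 216 = 216 + I + n)
A(S) = 133/11 + S/11 (A(S) = -8/1 + (216 + 5 + S)/11 = -8*1 + (221 + S)*(1/11) = -8 + (221/11 + S/11) = 133/11 + S/11)
(876 + A(-17)) + 63² = (876 + (133/11 + (1/11)*(-17))) + 63² = (876 + (133/11 - 17/11)) + 3969 = (876 + 116/11) + 3969 = 9752/11 + 3969 = 53411/11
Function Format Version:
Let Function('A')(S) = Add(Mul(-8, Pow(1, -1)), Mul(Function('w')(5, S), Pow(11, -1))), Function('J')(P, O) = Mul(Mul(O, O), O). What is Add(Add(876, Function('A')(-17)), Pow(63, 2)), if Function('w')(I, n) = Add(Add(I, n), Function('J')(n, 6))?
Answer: Rational(53411, 11) ≈ 4855.5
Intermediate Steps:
Function('J')(P, O) = Pow(O, 3) (Function('J')(P, O) = Mul(Pow(O, 2), O) = Pow(O, 3))
Function('w')(I, n) = Add(216, I, n) (Function('w')(I, n) = Add(Add(I, n), Pow(6, 3)) = Add(Add(I, n), 216) = Add(216, I, n))
Function('A')(S) = Add(Rational(133, 11), Mul(Rational(1, 11), S)) (Function('A')(S) = Add(Mul(-8, Pow(1, -1)), Mul(Add(216, 5, S), Pow(11, -1))) = Add(Mul(-8, 1), Mul(Add(221, S), Rational(1, 11))) = Add(-8, Add(Rational(221, 11), Mul(Rational(1, 11), S))) = Add(Rational(133, 11), Mul(Rational(1, 11), S)))
Add(Add(876, Function('A')(-17)), Pow(63, 2)) = Add(Add(876, Add(Rational(133, 11), Mul(Rational(1, 11), -17))), Pow(63, 2)) = Add(Add(876, Add(Rational(133, 11), Rational(-17, 11))), 3969) = Add(Add(876, Rational(116, 11)), 3969) = Add(Rational(9752, 11), 3969) = Rational(53411, 11)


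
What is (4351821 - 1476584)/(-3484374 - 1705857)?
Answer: -2875237/5190231 ≈ -0.55397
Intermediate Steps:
(4351821 - 1476584)/(-3484374 - 1705857) = 2875237/(-5190231) = 2875237*(-1/5190231) = -2875237/5190231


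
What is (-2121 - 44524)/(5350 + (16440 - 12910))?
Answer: -9329/1776 ≈ -5.2528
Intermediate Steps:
(-2121 - 44524)/(5350 + (16440 - 12910)) = -46645/(5350 + 3530) = -46645/8880 = -46645*1/8880 = -9329/1776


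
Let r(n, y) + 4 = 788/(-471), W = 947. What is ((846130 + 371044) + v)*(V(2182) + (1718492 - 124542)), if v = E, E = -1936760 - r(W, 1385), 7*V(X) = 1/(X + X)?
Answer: -8251400534031489367/7194054 ≈ -1.1470e+12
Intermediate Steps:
r(n, y) = -2672/471 (r(n, y) = -4 + 788/(-471) = -4 + 788*(-1/471) = -4 - 788/471 = -2672/471)
V(X) = 1/(14*X) (V(X) = 1/(7*(X + X)) = 1/(7*((2*X))) = (1/(2*X))/7 = 1/(14*X))
E = -912211288/471 (E = -1936760 - 1*(-2672/471) = -1936760 + 2672/471 = -912211288/471 ≈ -1.9368e+6)
v = -912211288/471 ≈ -1.9368e+6
((846130 + 371044) + v)*(V(2182) + (1718492 - 124542)) = ((846130 + 371044) - 912211288/471)*((1/14)/2182 + (1718492 - 124542)) = (1217174 - 912211288/471)*((1/14)*(1/2182) + 1593950) = -338922334*(1/30548 + 1593950)/471 = -338922334/471*48691984601/30548 = -8251400534031489367/7194054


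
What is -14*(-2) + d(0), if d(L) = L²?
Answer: 28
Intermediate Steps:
-14*(-2) + d(0) = -14*(-2) + 0² = 28 + 0 = 28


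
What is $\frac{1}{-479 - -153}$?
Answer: $- \frac{1}{326} \approx -0.0030675$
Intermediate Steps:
$\frac{1}{-479 - -153} = \frac{1}{-479 + \left(-240 + 393\right)} = \frac{1}{-479 + 153} = \frac{1}{-326} = - \frac{1}{326}$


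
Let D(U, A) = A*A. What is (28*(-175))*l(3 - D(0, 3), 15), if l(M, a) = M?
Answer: 29400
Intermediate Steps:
D(U, A) = A²
(28*(-175))*l(3 - D(0, 3), 15) = (28*(-175))*(3 - 1*3²) = -4900*(3 - 1*9) = -4900*(3 - 9) = -4900*(-6) = 29400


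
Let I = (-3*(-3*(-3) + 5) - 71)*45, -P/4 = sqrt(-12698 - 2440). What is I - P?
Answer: -5085 + 348*I*sqrt(2) ≈ -5085.0 + 492.15*I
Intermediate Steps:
P = -348*I*sqrt(2) (P = -4*sqrt(-12698 - 2440) = -348*I*sqrt(2) ≈ -492.15*I)
I = -5085 (I = (-3*(9 + 5) - 71)*45 = (-3*14 - 71)*45 = (-42 - 71)*45 = -113*45 = -5085)
I - P = -5085 - (-348)*I*sqrt(2) = -5085 + 348*I*sqrt(2)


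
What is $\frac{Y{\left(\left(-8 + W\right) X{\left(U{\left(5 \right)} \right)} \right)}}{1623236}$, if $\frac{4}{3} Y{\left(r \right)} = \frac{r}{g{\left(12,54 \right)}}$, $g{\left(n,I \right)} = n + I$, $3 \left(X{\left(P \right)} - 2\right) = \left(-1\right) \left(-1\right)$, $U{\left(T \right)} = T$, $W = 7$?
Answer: $- \frac{7}{428534304} \approx -1.6335 \cdot 10^{-8}$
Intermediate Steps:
$X{\left(P \right)} = \frac{7}{3}$ ($X{\left(P \right)} = 2 + \frac{\left(-1\right) \left(-1\right)}{3} = 2 + \frac{1}{3} \cdot 1 = 2 + \frac{1}{3} = \frac{7}{3}$)
$g{\left(n,I \right)} = I + n$
$Y{\left(r \right)} = \frac{r}{88}$ ($Y{\left(r \right)} = \frac{3 \frac{r}{54 + 12}}{4} = \frac{3 \frac{r}{66}}{4} = \frac{r}{88}$)
$\frac{Y{\left(\left(-8 + W\right) X{\left(U{\left(5 \right)} \right)} \right)}}{1623236} = \frac{\frac{1}{88} \left(-8 + 7\right) \frac{7}{3}}{1623236} = \frac{\left(-1\right) \frac{7}{3}}{88} \cdot \frac{1}{1623236} = \frac{1}{88} \left(- \frac{7}{3}\right) \frac{1}{1623236} = \left(- \frac{7}{264}\right) \frac{1}{1623236} = - \frac{7}{428534304}$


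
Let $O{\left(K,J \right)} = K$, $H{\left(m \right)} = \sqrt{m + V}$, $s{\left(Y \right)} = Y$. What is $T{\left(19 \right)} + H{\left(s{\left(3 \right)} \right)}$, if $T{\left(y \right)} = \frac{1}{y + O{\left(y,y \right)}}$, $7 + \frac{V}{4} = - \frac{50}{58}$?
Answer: $\frac{1}{38} + \frac{5 i \sqrt{957}}{29} \approx 0.026316 + 5.3337 i$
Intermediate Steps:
$V = - \frac{912}{29}$ ($V = -28 + 4 \left(- \frac{50}{58}\right) = -28 + 4 \left(\left(-50\right) \frac{1}{58}\right) = -28 + 4 \left(- \frac{25}{29}\right) = -28 - \frac{100}{29} = - \frac{912}{29} \approx -31.448$)
$H{\left(m \right)} = \sqrt{- \frac{912}{29} + m}$ ($H{\left(m \right)} = \sqrt{m - \frac{912}{29}} = \sqrt{- \frac{912}{29} + m}$)
$T{\left(y \right)} = \frac{1}{2 y}$ ($T{\left(y \right)} = \frac{1}{y + y} = \frac{1}{2 y}$)
$T{\left(19 \right)} + H{\left(s{\left(3 \right)} \right)} = \frac{1}{2 \cdot 19} + \frac{\sqrt{-26448 + 841 \cdot 3}}{29} = \frac{1}{2} \cdot \frac{1}{19} + \frac{\sqrt{-26448 + 2523}}{29} = \frac{1}{38} + \frac{\sqrt{-23925}}{29} = \frac{1}{38} + \frac{5 i \sqrt{957}}{29}$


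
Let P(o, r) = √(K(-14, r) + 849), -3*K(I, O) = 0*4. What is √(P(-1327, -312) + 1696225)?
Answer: √(1696225 + √849) ≈ 1302.4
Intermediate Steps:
K(I, O) = 0 (K(I, O) = -0*4 = -⅓*0 = 0)
P(o, r) = √849 (P(o, r) = √(0 + 849) = √849)
√(P(-1327, -312) + 1696225) = √(√849 + 1696225) = √(1696225 + √849)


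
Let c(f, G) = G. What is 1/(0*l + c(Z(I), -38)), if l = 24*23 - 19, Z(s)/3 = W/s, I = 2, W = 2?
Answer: -1/38 ≈ -0.026316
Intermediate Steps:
Z(s) = 6/s (Z(s) = 3*(2/s) = 6/s)
l = 533 (l = 552 - 19 = 533)
1/(0*l + c(Z(I), -38)) = 1/(0*533 - 38) = 1/(0 - 38) = 1/(-38) = -1/38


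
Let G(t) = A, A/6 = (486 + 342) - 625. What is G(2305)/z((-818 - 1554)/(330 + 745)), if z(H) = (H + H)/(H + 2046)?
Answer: -669010251/1186 ≈ -5.6409e+5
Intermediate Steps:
A = 1218 (A = 6*((486 + 342) - 625) = 6*(828 - 625) = 6*203 = 1218)
G(t) = 1218
z(H) = 2*H/(2046 + H) (z(H) = (2*H)/(2046 + H) = 2*H/(2046 + H))
G(2305)/z((-818 - 1554)/(330 + 745)) = 1218/((2*((-818 - 1554)/(330 + 745))/(2046 + (-818 - 1554)/(330 + 745)))) = 1218/((2*(-2372/1075)/(2046 - 2372/1075))) = 1218/((2*(-2372/1075)/(2197078/1075))) = 1218/((2*(-2372/1075)*(1075/2197078))) = 1218/(-2372/1098539) = 1218*(-1098539/2372) = -669010251/1186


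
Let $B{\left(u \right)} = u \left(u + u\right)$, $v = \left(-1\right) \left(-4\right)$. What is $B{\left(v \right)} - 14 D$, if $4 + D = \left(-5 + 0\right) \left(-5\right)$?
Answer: $-262$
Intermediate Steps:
$v = 4$
$B{\left(u \right)} = 2 u^{2}$ ($B{\left(u \right)} = u 2 u = 2 u^{2}$)
$D = 21$ ($D = -4 + \left(-5 + 0\right) \left(-5\right) = -4 - -25 = -4 + 25 = 21$)
$B{\left(v \right)} - 14 D = 2 \cdot 4^{2} - 294 = 2 \cdot 16 - 294 = 32 - 294 = -262$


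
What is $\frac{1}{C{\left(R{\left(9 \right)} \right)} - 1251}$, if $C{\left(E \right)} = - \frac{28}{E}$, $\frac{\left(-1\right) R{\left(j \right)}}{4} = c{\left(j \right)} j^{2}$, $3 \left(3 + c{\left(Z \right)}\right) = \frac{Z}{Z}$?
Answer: $- \frac{216}{270223} \approx -0.00079934$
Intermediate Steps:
$c{\left(Z \right)} = - \frac{8}{3}$ ($c{\left(Z \right)} = -3 + \frac{Z \frac{1}{Z}}{3} = -3 + \frac{1}{3} \cdot 1 = -3 + \frac{1}{3} = - \frac{8}{3}$)
$R{\left(j \right)} = \frac{32 j^{2}}{3}$ ($R{\left(j \right)} = - 4 \left(- \frac{8 j^{2}}{3}\right) = \frac{32 j^{2}}{3}$)
$\frac{1}{C{\left(R{\left(9 \right)} \right)} - 1251} = \frac{1}{- \frac{28}{\frac{32}{3} \cdot 9^{2}} - 1251} = \frac{1}{- \frac{28}{\frac{32}{3} \cdot 81} - 1251} = \frac{1}{- \frac{28}{864} - 1251} = \frac{1}{\left(-28\right) \frac{1}{864} - 1251} = \frac{1}{- \frac{7}{216} - 1251} = \frac{1}{- \frac{270223}{216}} = - \frac{216}{270223}$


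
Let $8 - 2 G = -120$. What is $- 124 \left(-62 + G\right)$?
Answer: $-248$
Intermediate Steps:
$G = 64$ ($G = 4 - -60 = 4 + 60 = 64$)
$- 124 \left(-62 + G\right) = - 124 \left(-62 + 64\right) = \left(-124\right) 2 = -248$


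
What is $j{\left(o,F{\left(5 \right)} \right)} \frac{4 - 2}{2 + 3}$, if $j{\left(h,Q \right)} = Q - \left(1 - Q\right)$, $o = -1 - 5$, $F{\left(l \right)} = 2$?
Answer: $\frac{6}{5} \approx 1.2$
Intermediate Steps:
$o = -6$ ($o = -1 - 5 = -6$)
$j{\left(h,Q \right)} = -1 + 2 Q$ ($j{\left(h,Q \right)} = Q + \left(-1 + Q\right) = -1 + 2 Q$)
$j{\left(o,F{\left(5 \right)} \right)} \frac{4 - 2}{2 + 3} = \left(-1 + 2 \cdot 2\right) \frac{4 - 2}{2 + 3} = \left(-1 + 4\right) \frac{2}{5} = 3 \cdot 2 \cdot \frac{1}{5} = 3 \cdot \frac{2}{5} = \frac{6}{5}$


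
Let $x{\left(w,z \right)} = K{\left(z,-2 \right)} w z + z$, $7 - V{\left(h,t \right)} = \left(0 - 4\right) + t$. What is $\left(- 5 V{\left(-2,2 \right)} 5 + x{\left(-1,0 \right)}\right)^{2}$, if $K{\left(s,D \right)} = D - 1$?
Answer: $50625$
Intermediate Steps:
$V{\left(h,t \right)} = 11 - t$ ($V{\left(h,t \right)} = 7 - \left(\left(0 - 4\right) + t\right) = 7 - \left(-4 + t\right) = 11 - t$)
$K{\left(s,D \right)} = -1 + D$
$x{\left(w,z \right)} = z - 3 w z$ ($x{\left(w,z \right)} = \left(-1 - 2\right) w z + z = - 3 w z + z = z - 3 w z$)
$\left(- 5 V{\left(-2,2 \right)} 5 + x{\left(-1,0 \right)}\right)^{2} = \left(- 5 \left(11 - 2\right) 5 + 0 \left(1 - -3\right)\right)^{2} = \left(- 5 \left(11 - 2\right) 5 + 0 \left(1 + 3\right)\right)^{2} = \left(\left(-5\right) 9 \cdot 5 + 0 \cdot 4\right)^{2} = \left(\left(-45\right) 5 + 0\right)^{2} = \left(-225 + 0\right)^{2} = \left(-225\right)^{2} = 50625$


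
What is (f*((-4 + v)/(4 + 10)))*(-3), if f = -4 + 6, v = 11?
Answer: -3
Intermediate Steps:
f = 2
(f*((-4 + v)/(4 + 10)))*(-3) = (2*((-4 + 11)/(4 + 10)))*(-3) = (2*(7/14))*(-3) = (2*(7*(1/14)))*(-3) = (2*(1/2))*(-3) = 1*(-3) = -3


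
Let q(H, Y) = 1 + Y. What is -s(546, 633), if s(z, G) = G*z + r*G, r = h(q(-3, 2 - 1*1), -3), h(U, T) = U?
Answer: -346884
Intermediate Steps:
r = 2 (r = 1 + (2 - 1*1) = 1 + (2 - 1) = 1 + 1 = 2)
s(z, G) = 2*G + G*z (s(z, G) = G*z + 2*G = 2*G + G*z)
-s(546, 633) = -633*(2 + 546) = -633*548 = -1*346884 = -346884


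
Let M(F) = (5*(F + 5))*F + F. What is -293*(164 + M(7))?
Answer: -173163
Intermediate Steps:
M(F) = F + F*(25 + 5*F) (M(F) = (5*(5 + F))*F + F = (25 + 5*F)*F + F = F*(25 + 5*F) + F = F + F*(25 + 5*F))
-293*(164 + M(7)) = -293*(164 + 7*(26 + 5*7)) = -293*(164 + 7*(26 + 35)) = -293*(164 + 7*61) = -293*(164 + 427) = -293*591 = -173163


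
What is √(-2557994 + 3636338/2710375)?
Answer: 2*I*√187913533620832995/542075 ≈ 1599.4*I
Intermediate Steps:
√(-2557994 + 3636338/2710375) = √(-6933119351412/2710375) = 2*I*√187913533620832995/542075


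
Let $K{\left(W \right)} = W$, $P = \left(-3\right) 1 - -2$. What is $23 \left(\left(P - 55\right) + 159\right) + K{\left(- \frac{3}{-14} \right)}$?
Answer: $\frac{33169}{14} \approx 2369.2$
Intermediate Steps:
$P = -1$ ($P = -3 + 2 = -1$)
$23 \left(\left(P - 55\right) + 159\right) + K{\left(- \frac{3}{-14} \right)} = 23 \left(\left(-1 - 55\right) + 159\right) - \frac{3}{-14} = 23 \left(-56 + 159\right) - - \frac{3}{14} = 23 \cdot 103 + \frac{3}{14} = 2369 + \frac{3}{14} = \frac{33169}{14}$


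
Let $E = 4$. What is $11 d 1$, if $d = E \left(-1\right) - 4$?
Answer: $-88$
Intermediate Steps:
$d = -8$ ($d = 4 \left(-1\right) - 4 = -4 - 4 = -8$)
$11 d 1 = 11 \left(-8\right) 1 = \left(-88\right) 1 = -88$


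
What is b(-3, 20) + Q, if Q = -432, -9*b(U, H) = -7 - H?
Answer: -429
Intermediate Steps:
b(U, H) = 7/9 + H/9 (b(U, H) = -(-7 - H)/9 = 7/9 + H/9)
b(-3, 20) + Q = (7/9 + (⅑)*20) - 432 = (7/9 + 20/9) - 432 = 3 - 432 = -429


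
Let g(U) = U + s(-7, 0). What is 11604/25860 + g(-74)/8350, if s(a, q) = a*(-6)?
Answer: 800549/1799425 ≈ 0.44489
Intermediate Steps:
s(a, q) = -6*a
g(U) = 42 + U (g(U) = U - 6*(-7) = U + 42 = 42 + U)
11604/25860 + g(-74)/8350 = 11604/25860 + (42 - 74)/8350 = 11604*(1/25860) - 32*1/8350 = 967/2155 - 16/4175 = 800549/1799425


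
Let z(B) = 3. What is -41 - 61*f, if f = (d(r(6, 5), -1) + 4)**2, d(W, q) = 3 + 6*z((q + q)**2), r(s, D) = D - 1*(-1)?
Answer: -38166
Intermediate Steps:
r(s, D) = 1 + D (r(s, D) = D + 1 = 1 + D)
d(W, q) = 21 (d(W, q) = 3 + 6*3 = 3 + 18 = 21)
f = 625 (f = (21 + 4)**2 = 25**2 = 625)
-41 - 61*f = -41 - 61*625 = -41 - 38125 = -38166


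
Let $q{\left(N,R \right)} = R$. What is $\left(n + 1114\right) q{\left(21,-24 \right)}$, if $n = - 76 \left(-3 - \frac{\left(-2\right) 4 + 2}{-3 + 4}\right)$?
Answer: $-21264$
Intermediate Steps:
$n = -228$ ($n = - 76 \left(-3 - \frac{-8 + 2}{1}\right) = - 76 \left(-3 - \left(-6\right) 1\right) = - 76 \left(-3 - -6\right) = - 76 \left(-3 + 6\right) = \left(-76\right) 3 = -228$)
$\left(n + 1114\right) q{\left(21,-24 \right)} = \left(-228 + 1114\right) \left(-24\right) = 886 \left(-24\right) = -21264$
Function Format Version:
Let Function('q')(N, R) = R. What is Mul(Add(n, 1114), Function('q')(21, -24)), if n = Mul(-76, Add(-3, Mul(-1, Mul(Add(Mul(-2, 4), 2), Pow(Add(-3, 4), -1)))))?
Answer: -21264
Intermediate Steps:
n = -228 (n = Mul(-76, Add(-3, Mul(-1, Mul(Add(-8, 2), Pow(1, -1))))) = Mul(-76, Add(-3, Mul(-1, Mul(-6, 1)))) = Mul(-76, Add(-3, Mul(-1, -6))) = Mul(-76, Add(-3, 6)) = Mul(-76, 3) = -228)
Mul(Add(n, 1114), Function('q')(21, -24)) = Mul(Add(-228, 1114), -24) = Mul(886, -24) = -21264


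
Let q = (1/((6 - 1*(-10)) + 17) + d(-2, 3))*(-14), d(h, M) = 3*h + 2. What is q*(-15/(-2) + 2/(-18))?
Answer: 121961/297 ≈ 410.64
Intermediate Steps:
d(h, M) = 2 + 3*h
q = 1834/33 (q = (1/((6 - 1*(-10)) + 17) + (2 + 3*(-2)))*(-14) = (1/((6 + 10) + 17) + (2 - 6))*(-14) = (1/(16 + 17) - 4)*(-14) = (1/33 - 4)*(-14) = -131/33*(-14) = 1834/33 ≈ 55.576)
q*(-15/(-2) + 2/(-18)) = 1834*(-15/(-2) + 2/(-18))/33 = 1834*(-15*(-½) + 2*(-1/18))/33 = 1834*(15/2 - ⅑)/33 = (1834/33)*(133/18) = 121961/297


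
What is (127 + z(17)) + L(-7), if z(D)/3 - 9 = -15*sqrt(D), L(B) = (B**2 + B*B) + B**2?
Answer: 301 - 45*sqrt(17) ≈ 115.46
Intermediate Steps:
L(B) = 3*B**2 (L(B) = (B**2 + B**2) + B**2 = 2*B**2 + B**2 = 3*B**2)
z(D) = 27 - 45*sqrt(D) (z(D) = 27 + 3*(-15*sqrt(D)) = 27 - 45*sqrt(D))
(127 + z(17)) + L(-7) = (127 + (27 - 45*sqrt(17))) + 3*(-7)**2 = (154 - 45*sqrt(17)) + 3*49 = (154 - 45*sqrt(17)) + 147 = 301 - 45*sqrt(17)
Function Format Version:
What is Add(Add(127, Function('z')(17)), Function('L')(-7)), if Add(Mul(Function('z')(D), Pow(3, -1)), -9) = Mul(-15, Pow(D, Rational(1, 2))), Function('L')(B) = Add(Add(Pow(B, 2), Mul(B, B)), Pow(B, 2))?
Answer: Add(301, Mul(-45, Pow(17, Rational(1, 2)))) ≈ 115.46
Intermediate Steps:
Function('L')(B) = Mul(3, Pow(B, 2)) (Function('L')(B) = Add(Add(Pow(B, 2), Pow(B, 2)), Pow(B, 2)) = Add(Mul(2, Pow(B, 2)), Pow(B, 2)) = Mul(3, Pow(B, 2)))
Function('z')(D) = Add(27, Mul(-45, Pow(D, Rational(1, 2)))) (Function('z')(D) = Add(27, Mul(3, Mul(-15, Pow(D, Rational(1, 2))))) = Add(27, Mul(-45, Pow(D, Rational(1, 2)))))
Add(Add(127, Function('z')(17)), Function('L')(-7)) = Add(Add(127, Add(27, Mul(-45, Pow(17, Rational(1, 2))))), Mul(3, Pow(-7, 2))) = Add(Add(154, Mul(-45, Pow(17, Rational(1, 2)))), Mul(3, 49)) = Add(Add(154, Mul(-45, Pow(17, Rational(1, 2)))), 147) = Add(301, Mul(-45, Pow(17, Rational(1, 2))))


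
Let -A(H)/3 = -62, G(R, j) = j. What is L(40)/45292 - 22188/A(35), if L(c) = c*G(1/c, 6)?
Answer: -41870594/351013 ≈ -119.29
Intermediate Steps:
L(c) = 6*c (L(c) = c*6 = 6*c)
A(H) = 186 (A(H) = -3*(-62) = 186)
L(40)/45292 - 22188/A(35) = (6*40)/45292 - 22188/186 = 240*(1/45292) - 22188*1/186 = 60/11323 - 3698/31 = -41870594/351013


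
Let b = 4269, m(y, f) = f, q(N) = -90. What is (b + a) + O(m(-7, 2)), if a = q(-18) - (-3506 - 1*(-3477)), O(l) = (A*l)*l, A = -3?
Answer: 4196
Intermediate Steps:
O(l) = -3*l**2 (O(l) = (-3*l)*l = -3*l**2)
a = -61 (a = -90 - (-3506 - 1*(-3477)) = -90 - (-3506 + 3477) = -90 - 1*(-29) = -90 + 29 = -61)
(b + a) + O(m(-7, 2)) = (4269 - 61) - 3*2**2 = 4208 - 3*4 = 4208 - 12 = 4196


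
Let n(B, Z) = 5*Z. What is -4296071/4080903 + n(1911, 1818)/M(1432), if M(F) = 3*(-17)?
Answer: -12438169297/69375351 ≈ -179.29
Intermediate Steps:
M(F) = -51
-4296071/4080903 + n(1911, 1818)/M(1432) = -4296071/4080903 + (5*1818)/(-51) = -4296071*1/4080903 + 9090*(-1/51) = -4296071/4080903 - 3030/17 = -12438169297/69375351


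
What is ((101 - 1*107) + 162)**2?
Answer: 24336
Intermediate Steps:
((101 - 1*107) + 162)**2 = ((101 - 107) + 162)**2 = (-6 + 162)**2 = 156**2 = 24336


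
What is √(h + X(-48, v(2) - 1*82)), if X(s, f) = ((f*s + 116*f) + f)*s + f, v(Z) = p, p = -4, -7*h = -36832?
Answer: √14210378/7 ≈ 538.52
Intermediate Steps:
h = 36832/7 (h = -⅐*(-36832) = 36832/7 ≈ 5261.7)
v(Z) = -4
X(s, f) = f + s*(117*f + f*s) (X(s, f) = ((116*f + f*s) + f)*s + f = (117*f + f*s)*s + f = s*(117*f + f*s) + f = f + s*(117*f + f*s))
√(h + X(-48, v(2) - 1*82)) = √(36832/7 + (-4 - 1*82)*(1 + (-48)² + 117*(-48))) = √(36832/7 + (-4 - 82)*(1 + 2304 - 5616)) = √(36832/7 - 86*(-3311)) = √(36832/7 + 284746) = √(2030054/7) = √14210378/7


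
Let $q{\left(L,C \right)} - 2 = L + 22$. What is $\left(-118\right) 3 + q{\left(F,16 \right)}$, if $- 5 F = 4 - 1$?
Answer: $- \frac{1653}{5} \approx -330.6$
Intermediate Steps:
$F = - \frac{3}{5}$ ($F = - \frac{4 - 1}{5} = \left(- \frac{1}{5}\right) 3 = - \frac{3}{5} \approx -0.6$)
$q{\left(L,C \right)} = 24 + L$ ($q{\left(L,C \right)} = 2 + \left(L + 22\right) = 2 + \left(22 + L\right) = 24 + L$)
$\left(-118\right) 3 + q{\left(F,16 \right)} = \left(-118\right) 3 + \left(24 - \frac{3}{5}\right) = -354 + \frac{117}{5} = - \frac{1653}{5}$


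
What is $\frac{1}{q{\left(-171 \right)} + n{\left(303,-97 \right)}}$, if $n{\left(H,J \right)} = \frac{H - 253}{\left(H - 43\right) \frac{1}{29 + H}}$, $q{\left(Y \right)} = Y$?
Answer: $- \frac{13}{1393} \approx -0.0093324$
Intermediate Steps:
$n{\left(H,J \right)} = \frac{\left(-253 + H\right) \left(29 + H\right)}{-43 + H}$ ($n{\left(H,J \right)} = \frac{-253 + H}{\left(-43 + H\right) \frac{1}{29 + H}} = \frac{-253 + H}{\frac{1}{29 + H} \left(-43 + H\right)} = \left(-253 + H\right) \frac{29 + H}{-43 + H} = \frac{\left(-253 + H\right) \left(29 + H\right)}{-43 + H}$)
$\frac{1}{q{\left(-171 \right)} + n{\left(303,-97 \right)}} = \frac{1}{-171 + \frac{-7337 + 303^{2} - 67872}{-43 + 303}} = \frac{1}{-171 + \frac{-7337 + 91809 - 67872}{260}} = \frac{1}{-171 + \frac{1}{260} \cdot 16600} = \frac{1}{-171 + \frac{830}{13}} = \frac{1}{- \frac{1393}{13}} = - \frac{13}{1393}$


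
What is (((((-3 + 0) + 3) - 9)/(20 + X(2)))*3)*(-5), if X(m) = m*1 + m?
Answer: 45/8 ≈ 5.6250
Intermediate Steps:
X(m) = 2*m (X(m) = m + m = 2*m)
(((((-3 + 0) + 3) - 9)/(20 + X(2)))*3)*(-5) = (((((-3 + 0) + 3) - 9)/(20 + 2*2))*3)*(-5) = ((((-3 + 3) - 9)/(20 + 4))*3)*(-5) = (((0 - 9)/24)*3)*(-5) = (-9*1/24*3)*(-5) = -3/8*3*(-5) = -9/8*(-5) = 45/8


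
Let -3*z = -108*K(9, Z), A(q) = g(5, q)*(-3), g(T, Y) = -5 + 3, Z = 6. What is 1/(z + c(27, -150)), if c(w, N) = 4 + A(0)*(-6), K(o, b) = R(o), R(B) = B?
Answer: 1/292 ≈ 0.0034247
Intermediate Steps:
g(T, Y) = -2
K(o, b) = o
A(q) = 6 (A(q) = -2*(-3) = 6)
c(w, N) = -32 (c(w, N) = 4 + 6*(-6) = 4 - 36 = -32)
z = 324 (z = -(-36)*9 = -⅓*(-972) = 324)
1/(z + c(27, -150)) = 1/(324 - 32) = 1/292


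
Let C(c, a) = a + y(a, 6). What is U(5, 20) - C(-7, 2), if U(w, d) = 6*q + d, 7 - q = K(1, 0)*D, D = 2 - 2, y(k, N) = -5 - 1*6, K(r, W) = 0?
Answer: 71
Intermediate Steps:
y(k, N) = -11 (y(k, N) = -5 - 6 = -11)
C(c, a) = -11 + a (C(c, a) = a - 11 = -11 + a)
D = 0
q = 7 (q = 7 - 0*0 = 7 - 1*0 = 7 + 0 = 7)
U(w, d) = 42 + d (U(w, d) = 6*7 + d = 42 + d)
U(5, 20) - C(-7, 2) = (42 + 20) - (-11 + 2) = 62 - 1*(-9) = 62 + 9 = 71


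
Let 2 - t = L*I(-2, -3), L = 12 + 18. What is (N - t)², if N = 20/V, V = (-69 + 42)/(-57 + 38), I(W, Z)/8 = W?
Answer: 159617956/729 ≈ 2.1895e+5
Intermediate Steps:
I(W, Z) = 8*W
L = 30
t = 482 (t = 2 - 30*8*(-2) = 2 - 30*(-16) = 2 - 1*(-480) = 2 + 480 = 482)
V = 27/19 (V = -27/(-19) = -27*(-1/19) = 27/19 ≈ 1.4211)
N = 380/27 (N = 20/(27/19) = 20*(19/27) = 380/27 ≈ 14.074)
(N - t)² = (380/27 - 1*482)² = (380/27 - 482)² = (-12634/27)² = 159617956/729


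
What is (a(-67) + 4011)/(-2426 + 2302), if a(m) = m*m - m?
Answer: -8567/124 ≈ -69.089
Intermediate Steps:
a(m) = m**2 - m
(a(-67) + 4011)/(-2426 + 2302) = (-67*(-1 - 67) + 4011)/(-2426 + 2302) = (-67*(-68) + 4011)/(-124) = (4556 + 4011)*(-1/124) = 8567*(-1/124) = -8567/124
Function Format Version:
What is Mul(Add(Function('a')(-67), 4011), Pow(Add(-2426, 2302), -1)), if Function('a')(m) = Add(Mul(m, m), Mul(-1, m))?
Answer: Rational(-8567, 124) ≈ -69.089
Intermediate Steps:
Function('a')(m) = Add(Pow(m, 2), Mul(-1, m))
Mul(Add(Function('a')(-67), 4011), Pow(Add(-2426, 2302), -1)) = Mul(Add(Mul(-67, Add(-1, -67)), 4011), Pow(Add(-2426, 2302), -1)) = Mul(Add(Mul(-67, -68), 4011), Pow(-124, -1)) = Mul(Add(4556, 4011), Rational(-1, 124)) = Mul(8567, Rational(-1, 124)) = Rational(-8567, 124)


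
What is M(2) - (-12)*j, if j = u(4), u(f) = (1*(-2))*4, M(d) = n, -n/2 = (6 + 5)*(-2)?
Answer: -52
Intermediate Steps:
n = 44 (n = -2*(6 + 5)*(-2) = -22*(-2) = -2*(-22) = 44)
M(d) = 44
u(f) = -8 (u(f) = -2*4 = -8)
j = -8
M(2) - (-12)*j = 44 - (-12)*(-8) = 44 - 1*96 = 44 - 96 = -52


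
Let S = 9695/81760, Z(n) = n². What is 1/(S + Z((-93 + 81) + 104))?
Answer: 2336/19772181 ≈ 0.00011815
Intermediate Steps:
S = 277/2336 (S = 9695*(1/81760) = 277/2336 ≈ 0.11858)
1/(S + Z((-93 + 81) + 104)) = 1/(277/2336 + ((-93 + 81) + 104)²) = 1/(277/2336 + (-12 + 104)²) = 1/(277/2336 + 92²) = 1/(277/2336 + 8464) = 1/(19772181/2336) = 2336/19772181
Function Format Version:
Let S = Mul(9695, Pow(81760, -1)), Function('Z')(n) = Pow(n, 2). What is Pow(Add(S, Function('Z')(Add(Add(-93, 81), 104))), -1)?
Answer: Rational(2336, 19772181) ≈ 0.00011815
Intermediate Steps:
S = Rational(277, 2336) (S = Mul(9695, Rational(1, 81760)) = Rational(277, 2336) ≈ 0.11858)
Pow(Add(S, Function('Z')(Add(Add(-93, 81), 104))), -1) = Pow(Add(Rational(277, 2336), Pow(Add(Add(-93, 81), 104), 2)), -1) = Pow(Add(Rational(277, 2336), Pow(Add(-12, 104), 2)), -1) = Pow(Add(Rational(277, 2336), Pow(92, 2)), -1) = Pow(Add(Rational(277, 2336), 8464), -1) = Pow(Rational(19772181, 2336), -1) = Rational(2336, 19772181)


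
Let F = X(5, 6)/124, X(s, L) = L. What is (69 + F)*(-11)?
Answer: -47091/62 ≈ -759.53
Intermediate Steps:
F = 3/62 (F = 6/124 = 6*(1/124) = 3/62 ≈ 0.048387)
(69 + F)*(-11) = (69 + 3/62)*(-11) = (4281/62)*(-11) = -47091/62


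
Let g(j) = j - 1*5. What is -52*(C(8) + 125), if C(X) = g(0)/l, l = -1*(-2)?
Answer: -6370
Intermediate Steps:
g(j) = -5 + j (g(j) = j - 5 = -5 + j)
l = 2
C(X) = -5/2 (C(X) = (-5 + 0)/2 = -5*½ = -5/2)
-52*(C(8) + 125) = -52*(-5/2 + 125) = -52*245/2 = -6370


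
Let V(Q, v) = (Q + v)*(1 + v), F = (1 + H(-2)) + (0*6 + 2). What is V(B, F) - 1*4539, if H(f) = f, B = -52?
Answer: -4641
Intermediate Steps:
F = 1 (F = (1 - 2) + (0*6 + 2) = -1 + (0 + 2) = -1 + 2 = 1)
V(Q, v) = (1 + v)*(Q + v)
V(B, F) - 1*4539 = (-52 + 1 + 1**2 - 52*1) - 1*4539 = (-52 + 1 + 1 - 52) - 4539 = -102 - 4539 = -4641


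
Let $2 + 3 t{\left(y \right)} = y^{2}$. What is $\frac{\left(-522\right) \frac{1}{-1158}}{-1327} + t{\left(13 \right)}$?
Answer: $\frac{42770276}{768333} \approx 55.666$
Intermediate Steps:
$t{\left(y \right)} = - \frac{2}{3} + \frac{y^{2}}{3}$
$\frac{\left(-522\right) \frac{1}{-1158}}{-1327} + t{\left(13 \right)} = \frac{\left(-522\right) \frac{1}{-1158}}{-1327} - \left(\frac{2}{3} - \frac{13^{2}}{3}\right) = - \frac{\left(-522\right) \left(- \frac{1}{1158}\right)}{1327} + \left(- \frac{2}{3} + \frac{1}{3} \cdot 169\right) = \left(- \frac{1}{1327}\right) \frac{87}{193} + \left(- \frac{2}{3} + \frac{169}{3}\right) = - \frac{87}{256111} + \frac{167}{3} = \frac{42770276}{768333}$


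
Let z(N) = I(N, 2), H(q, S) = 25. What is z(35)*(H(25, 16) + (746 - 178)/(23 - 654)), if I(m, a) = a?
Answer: 30414/631 ≈ 48.200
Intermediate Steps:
z(N) = 2
z(35)*(H(25, 16) + (746 - 178)/(23 - 654)) = 2*(25 + (746 - 178)/(23 - 654)) = 2*(25 + 568/(-631)) = 2*(25 + 568*(-1/631)) = 2*(25 - 568/631) = 2*(15207/631) = 30414/631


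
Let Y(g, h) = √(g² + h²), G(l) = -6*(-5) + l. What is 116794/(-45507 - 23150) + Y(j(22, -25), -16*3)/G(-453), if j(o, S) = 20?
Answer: -52974026/29041911 ≈ -1.8241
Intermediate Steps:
G(l) = 30 + l
116794/(-45507 - 23150) + Y(j(22, -25), -16*3)/G(-453) = 116794/(-45507 - 23150) + √(20² + (-16*3)²)/(30 - 453) = 116794/(-68657) + √(400 + (-48)²)/(-423) = 116794*(-1/68657) + √(400 + 2304)*(-1/423) = -116794/68657 + √2704*(-1/423) = -116794/68657 + 52*(-1/423) = -116794/68657 - 52/423 = -52974026/29041911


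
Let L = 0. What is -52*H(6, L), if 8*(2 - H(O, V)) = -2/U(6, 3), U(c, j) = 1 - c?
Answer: -507/5 ≈ -101.40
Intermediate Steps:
H(O, V) = 39/20 (H(O, V) = 2 - (-1)/(4*(1 - 1*6)) = 2 - (-1)/(4*(1 - 6)) = 2 - (-1)/(4*(-5)) = 2 - (-1)*(-1)/(4*5) = 2 - ⅛*⅖ = 2 - 1/20 = 39/20)
-52*H(6, L) = -52*39/20 = -507/5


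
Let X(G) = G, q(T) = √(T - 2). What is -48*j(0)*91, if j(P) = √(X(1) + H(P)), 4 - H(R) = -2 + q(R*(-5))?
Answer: -4368*√(7 - I*√2) ≈ -11615.0 + 1161.5*I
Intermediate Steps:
q(T) = √(-2 + T)
H(R) = 6 - √(-2 - 5*R) (H(R) = 4 - (-2 + √(-2 + R*(-5))) = 4 - (-2 + √(-2 - 5*R)) = 4 + (2 - √(-2 - 5*R)) = 6 - √(-2 - 5*R))
j(P) = √(7 - √(-2 - 5*P)) (j(P) = √(1 + (6 - √(-2 - 5*P))) = √(7 - √(-2 - 5*P)))
-48*j(0)*91 = -48*√(7 - √(-2 - 5*0))*91 = -48*√(7 - √(-2 + 0))*91 = -48*√(7 - √(-2))*91 = -48*√(7 - I*√2)*91 = -4368*√(7 - I*√2)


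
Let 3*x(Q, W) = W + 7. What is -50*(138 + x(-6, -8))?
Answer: -20650/3 ≈ -6883.3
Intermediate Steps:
x(Q, W) = 7/3 + W/3 (x(Q, W) = (W + 7)/3 = (7 + W)/3 = 7/3 + W/3)
-50*(138 + x(-6, -8)) = -50*(138 + (7/3 + (1/3)*(-8))) = -50*(138 + (7/3 - 8/3)) = -50*(138 - 1/3) = -50*413/3 = -20650/3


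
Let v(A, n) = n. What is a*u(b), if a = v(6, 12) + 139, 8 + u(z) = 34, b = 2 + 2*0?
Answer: 3926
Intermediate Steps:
b = 2 (b = 2 + 0 = 2)
u(z) = 26 (u(z) = -8 + 34 = 26)
a = 151 (a = 12 + 139 = 151)
a*u(b) = 151*26 = 3926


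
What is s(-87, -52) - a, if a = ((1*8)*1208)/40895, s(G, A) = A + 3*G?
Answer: -12809799/40895 ≈ -313.24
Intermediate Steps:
a = 9664/40895 (a = (8*1208)*(1/40895) = 9664*(1/40895) = 9664/40895 ≈ 0.23631)
s(-87, -52) - a = (-52 + 3*(-87)) - 1*9664/40895 = (-52 - 261) - 9664/40895 = -313 - 9664/40895 = -12809799/40895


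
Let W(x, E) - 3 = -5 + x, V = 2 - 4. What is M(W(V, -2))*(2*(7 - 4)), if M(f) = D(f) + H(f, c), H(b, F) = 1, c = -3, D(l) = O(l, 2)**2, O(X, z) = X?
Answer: 102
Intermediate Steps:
D(l) = l**2
V = -2
W(x, E) = -2 + x (W(x, E) = 3 + (-5 + x) = -2 + x)
M(f) = 1 + f**2 (M(f) = f**2 + 1 = 1 + f**2)
M(W(V, -2))*(2*(7 - 4)) = (1 + (-2 - 2)**2)*(2*(7 - 4)) = (1 + (-4)**2)*(2*3) = (1 + 16)*6 = 17*6 = 102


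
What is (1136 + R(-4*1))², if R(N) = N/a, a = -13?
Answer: 218211984/169 ≈ 1.2912e+6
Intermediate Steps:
R(N) = -N/13 (R(N) = N/(-13) = N*(-1/13) = -N/13)
(1136 + R(-4*1))² = (1136 - (-4)/13)² = (1136 - 1/13*(-4))² = (1136 + 4/13)² = (14772/13)² = 218211984/169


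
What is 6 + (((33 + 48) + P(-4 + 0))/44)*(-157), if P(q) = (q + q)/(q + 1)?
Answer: -38615/132 ≈ -292.54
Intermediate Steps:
P(q) = 2*q/(1 + q) (P(q) = (2*q)/(1 + q) = 2*q/(1 + q))
6 + (((33 + 48) + P(-4 + 0))/44)*(-157) = 6 + (((33 + 48) + 2*(-4 + 0)/(1 + (-4 + 0)))/44)*(-157) = 6 + ((81 + 2*(-4)/(1 - 4))*(1/44))*(-157) = 6 + ((81 + 2*(-4)/(-3))*(1/44))*(-157) = 6 + ((81 + 2*(-4)*(-1/3))*(1/44))*(-157) = 6 + ((81 + 8/3)*(1/44))*(-157) = 6 + ((251/3)*(1/44))*(-157) = 6 + (251/132)*(-157) = 6 - 39407/132 = -38615/132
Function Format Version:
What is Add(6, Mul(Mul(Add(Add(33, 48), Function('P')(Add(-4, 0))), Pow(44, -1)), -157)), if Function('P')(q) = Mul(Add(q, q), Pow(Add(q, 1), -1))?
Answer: Rational(-38615, 132) ≈ -292.54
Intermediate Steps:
Function('P')(q) = Mul(2, q, Pow(Add(1, q), -1)) (Function('P')(q) = Mul(Mul(2, q), Pow(Add(1, q), -1)) = Mul(2, q, Pow(Add(1, q), -1)))
Add(6, Mul(Mul(Add(Add(33, 48), Function('P')(Add(-4, 0))), Pow(44, -1)), -157)) = Add(6, Mul(Mul(Add(Add(33, 48), Mul(2, Add(-4, 0), Pow(Add(1, Add(-4, 0)), -1))), Pow(44, -1)), -157)) = Add(6, Mul(Mul(Add(81, Mul(2, -4, Pow(Add(1, -4), -1))), Rational(1, 44)), -157)) = Add(6, Mul(Mul(Add(81, Mul(2, -4, Pow(-3, -1))), Rational(1, 44)), -157)) = Add(6, Mul(Mul(Add(81, Mul(2, -4, Rational(-1, 3))), Rational(1, 44)), -157)) = Add(6, Mul(Mul(Add(81, Rational(8, 3)), Rational(1, 44)), -157)) = Add(6, Mul(Mul(Rational(251, 3), Rational(1, 44)), -157)) = Add(6, Mul(Rational(251, 132), -157)) = Add(6, Rational(-39407, 132)) = Rational(-38615, 132)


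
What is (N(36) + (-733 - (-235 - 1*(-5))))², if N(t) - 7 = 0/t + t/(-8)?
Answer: 1002001/4 ≈ 2.5050e+5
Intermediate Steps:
N(t) = 7 - t/8 (N(t) = 7 + (0/t + t/(-8)) = 7 + (0 + t*(-⅛)) = 7 + (0 - t/8) = 7 - t/8)
(N(36) + (-733 - (-235 - 1*(-5))))² = ((7 - ⅛*36) + (-733 - (-235 - 1*(-5))))² = ((7 - 9/2) + (-733 - (-235 + 5)))² = (5/2 + (-733 - 1*(-230)))² = (5/2 + (-733 + 230))² = (5/2 - 503)² = (-1001/2)² = 1002001/4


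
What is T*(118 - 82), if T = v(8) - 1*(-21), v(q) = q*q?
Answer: 3060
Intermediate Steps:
v(q) = q**2
T = 85 (T = 8**2 - 1*(-21) = 64 + 21 = 85)
T*(118 - 82) = 85*(118 - 82) = 85*36 = 3060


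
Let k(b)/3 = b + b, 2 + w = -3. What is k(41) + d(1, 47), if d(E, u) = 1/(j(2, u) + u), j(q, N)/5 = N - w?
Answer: 75523/307 ≈ 246.00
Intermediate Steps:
w = -5 (w = -2 - 3 = -5)
k(b) = 6*b (k(b) = 3*(b + b) = 3*(2*b) = 6*b)
j(q, N) = 25 + 5*N (j(q, N) = 5*(N - 1*(-5)) = 5*(N + 5) = 5*(5 + N) = 25 + 5*N)
d(E, u) = 1/(25 + 6*u) (d(E, u) = 1/((25 + 5*u) + u) = 1/(25 + 6*u))
k(41) + d(1, 47) = 6*41 + 1/(25 + 6*47) = 246 + 1/(25 + 282) = 246 + 1/307 = 75523/307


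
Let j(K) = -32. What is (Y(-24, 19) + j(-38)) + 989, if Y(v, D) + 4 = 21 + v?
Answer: 950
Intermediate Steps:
Y(v, D) = 17 + v (Y(v, D) = -4 + (21 + v) = 17 + v)
(Y(-24, 19) + j(-38)) + 989 = ((17 - 24) - 32) + 989 = (-7 - 32) + 989 = -39 + 989 = 950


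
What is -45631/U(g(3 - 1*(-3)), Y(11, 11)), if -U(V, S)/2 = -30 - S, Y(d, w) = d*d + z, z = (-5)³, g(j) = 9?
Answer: -45631/52 ≈ -877.52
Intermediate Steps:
z = -125
Y(d, w) = -125 + d² (Y(d, w) = d*d - 125 = d² - 125 = -125 + d²)
U(V, S) = 60 + 2*S (U(V, S) = -2*(-30 - S) = 60 + 2*S)
-45631/U(g(3 - 1*(-3)), Y(11, 11)) = -45631/(60 + 2*(-125 + 11²)) = -45631/(60 + 2*(-125 + 121)) = -45631/(60 + 2*(-4)) = -45631/(60 - 8) = -45631/52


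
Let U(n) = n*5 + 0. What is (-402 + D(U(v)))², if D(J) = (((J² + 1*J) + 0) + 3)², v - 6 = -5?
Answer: 471969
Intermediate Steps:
v = 1 (v = 6 - 5 = 1)
U(n) = 5*n (U(n) = 5*n + 0 = 5*n)
D(J) = (3 + J + J²)² (D(J) = (((J² + J) + 0) + 3)² = (((J + J²) + 0) + 3)² = ((J + J²) + 3)² = (3 + J + J²)²)
(-402 + D(U(v)))² = (-402 + (3 + 5*1 + (5*1)²)²)² = (-402 + (3 + 5 + 5²)²)² = (-402 + (3 + 5 + 25)²)² = (-402 + 33²)² = (-402 + 1089)² = 687² = 471969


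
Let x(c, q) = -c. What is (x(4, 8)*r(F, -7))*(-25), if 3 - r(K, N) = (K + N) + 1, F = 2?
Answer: 700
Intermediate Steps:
r(K, N) = 2 - K - N (r(K, N) = 3 - ((K + N) + 1) = 3 - (1 + K + N) = 3 + (-1 - K - N) = 2 - K - N)
(x(4, 8)*r(F, -7))*(-25) = ((-1*4)*(2 - 1*2 - 1*(-7)))*(-25) = -4*(2 - 2 + 7)*(-25) = -4*7*(-25) = -28*(-25) = 700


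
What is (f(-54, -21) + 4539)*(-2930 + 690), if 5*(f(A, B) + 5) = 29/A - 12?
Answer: -274064672/27 ≈ -1.0151e+7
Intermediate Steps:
f(A, B) = -37/5 + 29/(5*A) (f(A, B) = -5 + (29/A - 12)/5 = -5 + (-12 + 29/A)/5 = -5 + (-12/5 + 29/(5*A)) = -37/5 + 29/(5*A))
(f(-54, -21) + 4539)*(-2930 + 690) = ((⅕)*(29 - 37*(-54))/(-54) + 4539)*(-2930 + 690) = ((⅕)*(-1/54)*(29 + 1998) + 4539)*(-2240) = ((⅕)*(-1/54)*2027 + 4539)*(-2240) = (-2027/270 + 4539)*(-2240) = (1223503/270)*(-2240) = -274064672/27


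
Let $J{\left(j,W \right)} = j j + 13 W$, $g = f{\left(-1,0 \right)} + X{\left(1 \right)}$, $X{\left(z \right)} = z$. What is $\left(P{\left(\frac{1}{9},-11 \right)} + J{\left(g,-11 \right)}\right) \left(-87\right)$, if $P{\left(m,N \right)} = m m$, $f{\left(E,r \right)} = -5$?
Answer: $\frac{298294}{27} \approx 11048.0$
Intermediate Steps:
$P{\left(m,N \right)} = m^{2}$
$g = -4$ ($g = -5 + 1 = -4$)
$J{\left(j,W \right)} = j^{2} + 13 W$
$\left(P{\left(\frac{1}{9},-11 \right)} + J{\left(g,-11 \right)}\right) \left(-87\right) = \left(\left(\frac{1}{9}\right)^{2} + \left(\left(-4\right)^{2} + 13 \left(-11\right)\right)\right) \left(-87\right) = \left(\left(\frac{1}{9}\right)^{2} + \left(16 - 143\right)\right) \left(-87\right) = \left(\frac{1}{81} - 127\right) \left(-87\right) = \left(- \frac{10286}{81}\right) \left(-87\right) = \frac{298294}{27}$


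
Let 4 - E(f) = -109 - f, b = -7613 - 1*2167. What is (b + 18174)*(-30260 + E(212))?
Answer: -251274390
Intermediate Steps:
b = -9780 (b = -7613 - 2167 = -9780)
E(f) = 113 + f (E(f) = 4 - (-109 - f) = 4 + (109 + f) = 113 + f)
(b + 18174)*(-30260 + E(212)) = (-9780 + 18174)*(-30260 + (113 + 212)) = 8394*(-30260 + 325) = 8394*(-29935) = -251274390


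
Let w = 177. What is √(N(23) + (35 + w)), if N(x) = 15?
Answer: √227 ≈ 15.067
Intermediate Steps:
√(N(23) + (35 + w)) = √(15 + (35 + 177)) = √(15 + 212) = √227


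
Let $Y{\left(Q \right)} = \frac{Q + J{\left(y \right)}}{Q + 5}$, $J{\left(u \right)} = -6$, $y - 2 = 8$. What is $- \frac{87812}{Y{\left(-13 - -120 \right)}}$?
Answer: $- \frac{9834944}{101} \approx -97376.0$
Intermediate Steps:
$y = 10$ ($y = 2 + 8 = 10$)
$Y{\left(Q \right)} = \frac{-6 + Q}{5 + Q}$ ($Y{\left(Q \right)} = \frac{Q - 6}{Q + 5} = \frac{-6 + Q}{5 + Q}$)
$- \frac{87812}{Y{\left(-13 - -120 \right)}} = - \frac{87812}{\frac{1}{5 - -107} \left(-6 - -107\right)} = - \frac{87812}{\frac{1}{5 + \left(-13 + 120\right)} \left(-6 + \left(-13 + 120\right)\right)} = - \frac{87812}{\frac{1}{5 + 107} \left(-6 + 107\right)} = - \frac{87812}{\frac{1}{112} \cdot 101} = - \frac{87812}{\frac{101}{112}} = \left(-87812\right) \frac{112}{101} = - \frac{9834944}{101}$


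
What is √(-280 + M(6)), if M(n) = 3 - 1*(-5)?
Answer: 4*I*√17 ≈ 16.492*I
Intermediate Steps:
M(n) = 8 (M(n) = 3 + 5 = 8)
√(-280 + M(6)) = √(-280 + 8) = √(-272) = 4*I*√17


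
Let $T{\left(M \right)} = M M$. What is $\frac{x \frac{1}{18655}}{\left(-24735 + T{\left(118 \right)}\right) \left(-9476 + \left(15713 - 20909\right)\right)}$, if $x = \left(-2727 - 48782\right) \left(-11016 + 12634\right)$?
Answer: $- \frac{2193199}{77869402520} \approx -2.8165 \cdot 10^{-5}$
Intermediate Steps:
$x = -83341562$ ($x = \left(-51509\right) 1618 = -83341562$)
$T{\left(M \right)} = M^{2}$
$\frac{x \frac{1}{18655}}{\left(-24735 + T{\left(118 \right)}\right) \left(-9476 + \left(15713 - 20909\right)\right)} = \frac{\left(-83341562\right) \frac{1}{18655}}{\left(-24735 + 118^{2}\right) \left(-9476 + \left(15713 - 20909\right)\right)} = \frac{\left(-83341562\right) \frac{1}{18655}}{\left(-24735 + 13924\right) \left(-9476 - 5196\right)} = - \frac{83341562}{18655 \left(\left(-10811\right) \left(-14672\right)\right)} = - \frac{83341562}{18655 \cdot 158618992} = \left(- \frac{83341562}{18655}\right) \frac{1}{158618992} = - \frac{2193199}{77869402520}$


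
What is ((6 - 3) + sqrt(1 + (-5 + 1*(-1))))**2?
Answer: (3 + I*sqrt(5))**2 ≈ 4.0 + 13.416*I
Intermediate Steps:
((6 - 3) + sqrt(1 + (-5 + 1*(-1))))**2 = (3 + sqrt(1 + (-5 - 1)))**2 = (3 + sqrt(1 - 6))**2 = (3 + sqrt(-5))**2 = (3 + I*sqrt(5))**2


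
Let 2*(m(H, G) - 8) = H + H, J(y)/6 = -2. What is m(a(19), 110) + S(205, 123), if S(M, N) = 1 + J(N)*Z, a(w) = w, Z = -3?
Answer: 64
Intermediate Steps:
J(y) = -12 (J(y) = 6*(-2) = -12)
m(H, G) = 8 + H (m(H, G) = 8 + (H + H)/2 = 8 + (2*H)/2 = 8 + H)
S(M, N) = 37 (S(M, N) = 1 - 12*(-3) = 1 + 36 = 37)
m(a(19), 110) + S(205, 123) = (8 + 19) + 37 = 27 + 37 = 64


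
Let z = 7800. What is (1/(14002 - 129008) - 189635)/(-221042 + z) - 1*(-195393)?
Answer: 4791861127317447/24524109452 ≈ 1.9539e+5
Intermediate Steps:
(1/(14002 - 129008) - 189635)/(-221042 + z) - 1*(-195393) = (1/(14002 - 129008) - 189635)/(-221042 + 7800) - 1*(-195393) = (1/(-115006) - 189635)/(-213242) + 195393 = (-1/115006 - 189635)*(-1/213242) + 195393 = -21809162811/115006*(-1/213242) + 195393 = 21809162811/24524109452 + 195393 = 4791861127317447/24524109452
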